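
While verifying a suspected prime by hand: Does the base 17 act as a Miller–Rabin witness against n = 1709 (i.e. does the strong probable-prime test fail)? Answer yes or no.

n − 1 = 1708 = 2^2 · 427, so s = 2 and d = 427.
Repeated squaring mod 1709: 17^1 ≡ 17, 17^2 ≡ 289, 17^4 ≡ 1489, 17^8 ≡ 548, 17^16 ≡ 1229, 17^32 ≡ 1394, 17^64 ≡ 103, 17^128 ≡ 355, 17^256 ≡ 1268.
427 = 256 + 128 + 32 + 8 + 2 + 1, so 17^427 ≡ 1268·355·1394·548·289·17 ≡ 1708 (mod 1709).
x_0 = 17^427 mod 1709 = 1708.
x_0 = 1708 ≡ −1, so 17 is not a witness.

no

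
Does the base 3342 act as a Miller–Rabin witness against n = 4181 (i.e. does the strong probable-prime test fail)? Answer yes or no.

yes

n − 1 = 4180 = 2^2 · 1045, so s = 2 and d = 1045.
x_0 = 3342^1045 mod 4181 = 3009.
x_0 is neither 1 nor 4180, so continue squaring.
x_1 = 3009^2 mod 4181 = 2216.
Reached i = s−1 = 1 without hitting −1: 3342 is a Miller–Rabin witness and 4181 is composite.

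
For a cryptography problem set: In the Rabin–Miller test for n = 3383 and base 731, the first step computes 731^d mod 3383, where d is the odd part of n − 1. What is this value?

n − 1 = 3382 = 2^1 · 1691, so s = 1 and d = 1691.
Repeated squaring mod 3383: 731^1 ≡ 731, 731^2 ≡ 3230, 731^4 ≡ 3111, 731^8 ≡ 2941, 731^16 ≡ 2533, 731^32 ≡ 1921, 731^64 ≡ 2771, 731^128 ≡ 2414, 731^256 ≡ 1870, 731^512 ≡ 2261, 731^1024 ≡ 408.
1691 = 1024 + 512 + 128 + 16 + 8 + 2 + 1, so 731^1691 ≡ 408·2261·2414·2533·2941·3230·731 ≡ 442 (mod 3383).

442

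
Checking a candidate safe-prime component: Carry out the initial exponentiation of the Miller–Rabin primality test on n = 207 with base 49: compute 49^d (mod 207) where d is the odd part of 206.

n − 1 = 206 = 2^1 · 103, so s = 1 and d = 103.
49^103 mod 207 = 58.

58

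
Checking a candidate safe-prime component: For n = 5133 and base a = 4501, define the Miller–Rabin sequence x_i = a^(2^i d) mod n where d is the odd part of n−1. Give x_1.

n − 1 = 5132 = 2^2 · 1283, so s = 2 and d = 1283.
x_0 = 4501^1283 mod 5133 = 2110.
x_1 = 2110^2 mod 5133 = 1789.

1789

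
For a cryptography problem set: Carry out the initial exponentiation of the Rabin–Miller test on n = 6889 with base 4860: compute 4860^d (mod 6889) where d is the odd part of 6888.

165

n − 1 = 6888 = 2^3 · 861, so s = 3 and d = 861.
4860^861 mod 6889 = 165.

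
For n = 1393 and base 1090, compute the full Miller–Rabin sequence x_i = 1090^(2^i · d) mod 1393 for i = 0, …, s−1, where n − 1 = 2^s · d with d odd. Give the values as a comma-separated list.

1154, 8, 64, 1310

n − 1 = 1392 = 2^4 · 87, so s = 4 and d = 87.
x_0 = 1090^87 mod 1393 = 1154.
x_1 = 1154^2 mod 1393 = 8.
x_2 = 8^2 mod 1393 = 64.
x_3 = 64^2 mod 1393 = 1310.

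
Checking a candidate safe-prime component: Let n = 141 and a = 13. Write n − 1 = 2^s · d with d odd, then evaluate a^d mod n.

85

n − 1 = 140 = 2^2 · 35, so s = 2 and d = 35.
13^35 mod 141 = 85.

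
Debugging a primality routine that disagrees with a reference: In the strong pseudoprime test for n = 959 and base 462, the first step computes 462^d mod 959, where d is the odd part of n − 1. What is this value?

924

n − 1 = 958 = 2^1 · 479, so s = 1 and d = 479.
462^479 mod 959 = 924.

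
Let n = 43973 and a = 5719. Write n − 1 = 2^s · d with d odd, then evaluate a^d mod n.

n − 1 = 43972 = 2^2 · 10993, so s = 2 and d = 10993.
Repeated squaring mod 43973: 5719^1 ≡ 5719, 5719^2 ≡ 35022, 5719^4 ≡ 1595, 5719^8 ≡ 37564, 5719^16 ≡ 4499, 5719^32 ≡ 13421, 5719^64 ≡ 9833, 5719^128 ≡ 35235, 5719^256 ≡ 15516, 5719^512 ≡ 38054, 5719^1024 ≡ 32053, 5719^2048 ≡ 9637, 5719^4096 ≡ 793, 5719^8192 ≡ 13227.
10993 = 8192 + 2048 + 512 + 128 + 64 + 32 + 16 + 1, so 5719^10993 ≡ 13227·9637·38054·35235·9833·13421·4499·5719 ≡ 1 (mod 43973).

1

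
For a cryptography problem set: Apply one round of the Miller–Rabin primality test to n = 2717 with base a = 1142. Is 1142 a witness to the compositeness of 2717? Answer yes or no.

n − 1 = 2716 = 2^2 · 679, so s = 2 and d = 679.
x_0 = 1142^679 mod 2717 = 1523.
x_0 is neither 1 nor 2716, so continue squaring.
x_1 = 1523^2 mod 2717 = 1928.
Reached i = s−1 = 1 without hitting −1: 1142 is a Miller–Rabin witness and 2717 is composite.

yes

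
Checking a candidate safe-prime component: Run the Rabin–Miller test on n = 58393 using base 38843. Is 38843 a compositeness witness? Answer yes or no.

no

n − 1 = 58392 = 2^3 · 7299, so s = 3 and d = 7299.
By repeated squaring, 38843^7299 ≡ 5941 (mod 58393).
x_0 = 38843^7299 mod 58393 = 5941.
x_0 is neither 1 nor 58392, so continue squaring.
x_1 = 5941^2 mod 58393 = 26109.
x_2 = 26109^2 mod 58393 = 58392.
x_2 ≡ −1, so 38843 is not a witness.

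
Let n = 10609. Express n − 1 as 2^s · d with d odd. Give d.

663

Halving: 10608 → 5304 → 2652 → 1326 → 663; 663 is odd.
So 10608 = 2^4 · 663.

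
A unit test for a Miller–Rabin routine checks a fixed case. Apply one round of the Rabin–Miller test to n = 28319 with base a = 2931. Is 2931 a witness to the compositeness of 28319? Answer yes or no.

n − 1 = 28318 = 2^1 · 14159, so s = 1 and d = 14159.
By repeated squaring, 2931^14159 ≡ 1 (mod 28319).
x_0 = 2931^14159 mod 28319 = 1.
x_0 = 1, so 2931 is not a witness.

no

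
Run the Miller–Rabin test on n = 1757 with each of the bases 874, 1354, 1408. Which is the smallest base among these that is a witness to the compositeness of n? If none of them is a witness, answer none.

n − 1 = 1756 = 2^2 · 439, so s = 2 and d = 439.
Base 874: x_0 = 874^439 mod 1757 = 426. x_0 is neither 1 nor 1756, so continue squaring. x_1 = 426^2 mod 1757 = 505. Reached i = s−1 = 1 without hitting −1: 874 is a Miller–Rabin witness and 1757 is composite.
Base 1354: x_0 = 1354^439 mod 1757 = 1403. x_0 is neither 1 nor 1756, so continue squaring. x_1 = 1403^2 mod 1757 = 569. Reached i = s−1 = 1 without hitting −1: 1354 is a Miller–Rabin witness and 1757 is composite.
Base 1408: x_0 = 1408^439 mod 1757 = 575. x_0 is neither 1 nor 1756, so continue squaring. x_1 = 575^2 mod 1757 = 309. Reached i = s−1 = 1 without hitting −1: 1408 is a Miller–Rabin witness and 1757 is composite.
The smallest witness among the given bases is 874.

874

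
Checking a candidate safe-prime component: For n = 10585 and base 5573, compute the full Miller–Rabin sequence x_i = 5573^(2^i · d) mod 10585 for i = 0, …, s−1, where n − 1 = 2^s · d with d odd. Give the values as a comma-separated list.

1652, 8759, 1

n − 1 = 10584 = 2^3 · 1323, so s = 3 and d = 1323.
x_0 = 5573^1323 mod 10585 = 1652.
x_1 = 1652^2 mod 10585 = 8759.
x_2 = 8759^2 mod 10585 = 1.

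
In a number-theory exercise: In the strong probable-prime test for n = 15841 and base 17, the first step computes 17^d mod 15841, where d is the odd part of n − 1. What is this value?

n − 1 = 15840 = 2^5 · 495, so s = 5 and d = 495.
By repeated squaring, 17^495 ≡ 10198 (mod 15841).

10198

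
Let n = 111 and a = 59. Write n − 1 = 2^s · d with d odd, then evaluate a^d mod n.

n − 1 = 110 = 2^1 · 55, so s = 1 and d = 55.
59^55 mod 111 = 89.

89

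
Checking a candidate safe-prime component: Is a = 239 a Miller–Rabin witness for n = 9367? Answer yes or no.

no

n − 1 = 9366 = 2^1 · 4683, so s = 1 and d = 4683.
x_0 = 239^4683 mod 9367 = 1.
x_0 = 1, so 239 is not a witness.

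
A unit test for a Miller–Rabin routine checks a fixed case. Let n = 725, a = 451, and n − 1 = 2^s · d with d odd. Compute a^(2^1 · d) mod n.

226

n − 1 = 724 = 2^2 · 181, so s = 2 and d = 181.
x_0 = 451^181 mod 725 = 426.
x_1 = 426^2 mod 725 = 226.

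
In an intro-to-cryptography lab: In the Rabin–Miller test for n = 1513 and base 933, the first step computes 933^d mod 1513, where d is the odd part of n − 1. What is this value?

n − 1 = 1512 = 2^3 · 189, so s = 3 and d = 189.
933^189 mod 1513 = 206.

206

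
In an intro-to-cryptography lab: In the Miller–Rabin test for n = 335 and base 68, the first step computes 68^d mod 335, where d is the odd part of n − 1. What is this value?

n − 1 = 334 = 2^1 · 167, so s = 1 and d = 167.
68^167 mod 335 = 202.

202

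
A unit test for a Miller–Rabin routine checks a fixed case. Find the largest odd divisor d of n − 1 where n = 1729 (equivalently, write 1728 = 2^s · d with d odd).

27

Halving: 1728 → 864 → 432 → 216 → 108 → 54 → 27; 27 is odd.
So 1728 = 2^6 · 27.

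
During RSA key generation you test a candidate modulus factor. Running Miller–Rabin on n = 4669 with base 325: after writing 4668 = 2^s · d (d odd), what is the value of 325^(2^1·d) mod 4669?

1205

n − 1 = 4668 = 2^2 · 1167, so s = 2 and d = 1167.
x_0 = 325^1167 mod 4669 = 1889.
x_1 = 1889^2 mod 4669 = 1205.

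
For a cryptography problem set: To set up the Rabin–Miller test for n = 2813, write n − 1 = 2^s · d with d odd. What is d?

703

Halving: 2812 → 1406 → 703; 703 is odd.
So 2812 = 2^2 · 703.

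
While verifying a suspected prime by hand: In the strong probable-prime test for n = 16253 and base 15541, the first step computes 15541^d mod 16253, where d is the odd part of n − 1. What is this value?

11857

n − 1 = 16252 = 2^2 · 4063, so s = 2 and d = 4063.
Repeated squaring mod 16253: 15541^1 ≡ 15541, 15541^2 ≡ 3101, 15541^4 ≡ 10678, 15541^8 ≡ 4889, 15541^16 ≡ 10411, 15541^32 ≡ 13917, 15541^64 ≡ 12141, 15541^128 ≡ 5424, 15541^256 ≡ 1846, 15541^512 ≡ 10839, 15541^1024 ≡ 7237, 15541^2048 ≡ 7003.
4063 = 2048 + 1024 + 512 + 256 + 128 + 64 + 16 + 8 + 4 + 2 + 1, so 15541^4063 ≡ 7003·7237·10839·1846·5424·12141·10411·4889·10678·3101·15541 ≡ 11857 (mod 16253).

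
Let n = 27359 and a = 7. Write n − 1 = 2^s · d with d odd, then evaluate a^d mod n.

24329

n − 1 = 27358 = 2^1 · 13679, so s = 1 and d = 13679.
Repeated squaring mod 27359: 7^1 ≡ 7, 7^2 ≡ 49, 7^4 ≡ 2401, 7^8 ≡ 19411, 7^16 ≡ 26132, 7^32 ≡ 784, 7^64 ≡ 12758, 7^128 ≡ 7873, 7^256 ≡ 15994, 7^512 ≡ 1386, 7^1024 ≡ 5866, 7^2048 ≡ 19693, 7^4096 ≡ 424, 7^8192 ≡ 15622.
13679 = 8192 + 4096 + 1024 + 256 + 64 + 32 + 8 + 4 + 2 + 1, so 7^13679 ≡ 15622·424·5866·15994·12758·784·19411·2401·49·7 ≡ 24329 (mod 27359).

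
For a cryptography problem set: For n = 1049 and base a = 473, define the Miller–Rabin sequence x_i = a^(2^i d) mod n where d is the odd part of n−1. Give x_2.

1

n − 1 = 1048 = 2^3 · 131, so s = 3 and d = 131.
Repeated squaring mod 1049: 473^1 ≡ 473, 473^2 ≡ 292, 473^4 ≡ 295, 473^8 ≡ 1007, 473^16 ≡ 715, 473^32 ≡ 362, 473^64 ≡ 968, 473^128 ≡ 267.
131 = 128 + 2 + 1, so 473^131 ≡ 267·292·473 ≡ 426 (mod 1049).
x_0 = 426.
x_1 = 426^2 mod 1049 = 1048.
x_2 = 1048^2 mod 1049 = 1.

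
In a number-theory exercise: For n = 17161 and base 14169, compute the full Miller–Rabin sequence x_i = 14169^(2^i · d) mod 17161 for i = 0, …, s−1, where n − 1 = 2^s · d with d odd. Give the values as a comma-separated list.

n − 1 = 17160 = 2^3 · 2145, so s = 3 and d = 2145.
x_0 = 14169^2145 mod 17161 = 14542.
x_1 = 14542^2 mod 17161 = 11922.
x_2 = 11922^2 mod 17161 = 6682.

14542, 11922, 6682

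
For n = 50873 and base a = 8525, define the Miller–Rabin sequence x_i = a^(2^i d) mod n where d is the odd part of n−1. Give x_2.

1

n − 1 = 50872 = 2^3 · 6359, so s = 3 and d = 6359.
Repeated squaring mod 50873: 8525^1 ≡ 8525, 8525^2 ≡ 28981, 8525^4 ≡ 36004, 8525^8 ≡ 43976, 8525^16 ≡ 2354, 8525^32 ≡ 47032, 8525^64 ≡ 111, 8525^128 ≡ 12321, 8525^256 ≡ 2009, 8525^512 ≡ 17114, 8525^1024 ≡ 13135, 8525^2048 ≡ 17882, 8525^4096 ≡ 29119.
6359 = 4096 + 2048 + 128 + 64 + 16 + 4 + 2 + 1, so 8525^6359 ≡ 29119·17882·12321·111·2354·36004·28981·8525 ≡ 2640 (mod 50873).
x_0 = 2640.
x_1 = 2640^2 mod 50873 = 50872.
x_2 = 50872^2 mod 50873 = 1.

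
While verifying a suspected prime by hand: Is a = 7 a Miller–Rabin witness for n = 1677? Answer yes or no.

yes

n − 1 = 1676 = 2^2 · 419, so s = 2 and d = 419.
Repeated squaring mod 1677: 7^1 ≡ 7, 7^2 ≡ 49, 7^4 ≡ 724, 7^8 ≡ 952, 7^16 ≡ 724, 7^32 ≡ 952, 7^64 ≡ 724, 7^128 ≡ 952, 7^256 ≡ 724.
419 = 256 + 128 + 32 + 2 + 1, so 7^419 ≡ 724·952·952·49·7 ≡ 1198 (mod 1677).
x_0 = 7^419 mod 1677 = 1198.
x_0 is neither 1 nor 1676, so continue squaring.
x_1 = 1198^2 mod 1677 = 1369.
Reached i = s−1 = 1 without hitting −1: 7 is a Miller–Rabin witness and 1677 is composite.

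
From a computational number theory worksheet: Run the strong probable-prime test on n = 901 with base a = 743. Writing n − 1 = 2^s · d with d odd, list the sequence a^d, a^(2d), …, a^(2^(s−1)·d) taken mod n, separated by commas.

n − 1 = 900 = 2^2 · 225, so s = 2 and d = 225.
x_0 = 743^225 mod 901 = 743.
x_1 = 743^2 mod 901 = 637.

743, 637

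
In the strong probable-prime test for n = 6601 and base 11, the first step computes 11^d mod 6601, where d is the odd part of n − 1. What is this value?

3564

n − 1 = 6600 = 2^3 · 825, so s = 3 and d = 825.
Repeated squaring mod 6601: 11^1 ≡ 11, 11^2 ≡ 121, 11^4 ≡ 1439, 11^8 ≡ 4608, 11^16 ≡ 4848, 11^32 ≡ 3544, 11^64 ≡ 4834, 11^128 ≡ 16, 11^256 ≡ 256, 11^512 ≡ 6127.
825 = 512 + 256 + 32 + 16 + 8 + 1, so 11^825 ≡ 6127·256·3544·4848·4608·11 ≡ 3564 (mod 6601).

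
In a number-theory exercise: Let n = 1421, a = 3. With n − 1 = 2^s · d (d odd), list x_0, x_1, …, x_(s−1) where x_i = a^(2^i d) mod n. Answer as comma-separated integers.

1410, 121

n − 1 = 1420 = 2^2 · 355, so s = 2 and d = 355.
x_0 = 3^355 mod 1421 = 1410.
x_1 = 1410^2 mod 1421 = 121.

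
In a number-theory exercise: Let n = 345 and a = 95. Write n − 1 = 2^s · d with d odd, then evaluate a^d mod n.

n − 1 = 344 = 2^3 · 43, so s = 3 and d = 43.
95^43 mod 345 = 215.

215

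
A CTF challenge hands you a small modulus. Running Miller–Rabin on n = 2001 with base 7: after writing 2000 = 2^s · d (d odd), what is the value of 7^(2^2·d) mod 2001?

n − 1 = 2000 = 2^4 · 125, so s = 4 and d = 125.
x_0 = 7^125 mod 2001 = 1417.
x_1 = 1417^2 mod 2001 = 886.
x_2 = 886^2 mod 2001 = 604.

604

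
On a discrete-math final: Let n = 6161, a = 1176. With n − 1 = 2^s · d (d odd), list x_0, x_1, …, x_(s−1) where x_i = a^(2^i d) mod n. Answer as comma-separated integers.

1615, 2122, 5354, 4344

n − 1 = 6160 = 2^4 · 385, so s = 4 and d = 385.
x_0 = 1176^385 mod 6161 = 1615.
x_1 = 1615^2 mod 6161 = 2122.
x_2 = 2122^2 mod 6161 = 5354.
x_3 = 5354^2 mod 6161 = 4344.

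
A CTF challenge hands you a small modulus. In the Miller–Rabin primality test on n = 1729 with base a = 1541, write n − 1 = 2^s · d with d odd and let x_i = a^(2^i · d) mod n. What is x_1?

n − 1 = 1728 = 2^6 · 27, so s = 6 and d = 27.
x_0 = 1541^27 mod 1729 = 512.
x_1 = 512^2 mod 1729 = 1065.

1065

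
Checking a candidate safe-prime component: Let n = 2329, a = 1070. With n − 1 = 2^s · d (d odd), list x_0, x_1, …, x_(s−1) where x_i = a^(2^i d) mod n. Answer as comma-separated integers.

1138, 120, 426

n − 1 = 2328 = 2^3 · 291, so s = 3 and d = 291.
x_0 = 1070^291 mod 2329 = 1138.
x_1 = 1138^2 mod 2329 = 120.
x_2 = 120^2 mod 2329 = 426.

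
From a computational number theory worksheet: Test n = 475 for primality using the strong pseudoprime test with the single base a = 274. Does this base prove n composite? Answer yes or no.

no

n − 1 = 474 = 2^1 · 237, so s = 1 and d = 237.
x_0 = 274^237 mod 475 = 474.
x_0 = 474 ≡ −1, so 274 is not a witness.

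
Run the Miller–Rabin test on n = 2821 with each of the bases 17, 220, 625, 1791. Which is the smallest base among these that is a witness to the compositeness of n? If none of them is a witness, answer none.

n − 1 = 2820 = 2^2 · 705, so s = 2 and d = 705.
Base 17: x_0 = 17^705 mod 2821 = 2820. x_0 = 2820 ≡ −1, so 17 is not a witness.
Base 220: x_0 = 220^705 mod 2821 = 2820. x_0 = 2820 ≡ −1, so 220 is not a witness.
Base 625: x_0 = 625^705 mod 2821 = 1. x_0 = 1, so 625 is not a witness.
Base 1791: x_0 = 1791^705 mod 2821 = 2820. x_0 = 2820 ≡ −1, so 1791 is not a witness.
No listed base is a witness for 2821.

none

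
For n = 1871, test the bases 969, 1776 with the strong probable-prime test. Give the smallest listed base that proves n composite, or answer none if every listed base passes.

n − 1 = 1870 = 2^1 · 935, so s = 1 and d = 935.
Base 969: x_0 = 969^935 mod 1871 = 1870. x_0 = 1870 ≡ −1, so 969 is not a witness.
Base 1776: x_0 = 1776^935 mod 1871 = 1. x_0 = 1, so 1776 is not a witness.
No listed base is a witness for 1871.

none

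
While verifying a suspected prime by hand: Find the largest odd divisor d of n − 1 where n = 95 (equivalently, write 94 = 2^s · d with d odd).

47

Halving: 94 → 47; 47 is odd.
So 94 = 2^1 · 47.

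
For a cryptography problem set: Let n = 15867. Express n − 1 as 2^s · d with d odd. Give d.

Halving: 15866 → 7933; 7933 is odd.
So 15866 = 2^1 · 7933.

7933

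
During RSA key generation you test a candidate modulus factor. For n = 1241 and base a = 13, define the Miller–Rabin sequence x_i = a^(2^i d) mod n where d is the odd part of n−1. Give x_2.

n − 1 = 1240 = 2^3 · 155, so s = 3 and d = 155.
x_0 = 13^155 mod 1241 = 735.
x_1 = 735^2 mod 1241 = 390.
x_2 = 390^2 mod 1241 = 698.

698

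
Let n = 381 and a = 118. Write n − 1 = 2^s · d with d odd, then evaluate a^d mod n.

n − 1 = 380 = 2^2 · 95, so s = 2 and d = 95.
By repeated squaring, 118^95 ≡ 130 (mod 381).

130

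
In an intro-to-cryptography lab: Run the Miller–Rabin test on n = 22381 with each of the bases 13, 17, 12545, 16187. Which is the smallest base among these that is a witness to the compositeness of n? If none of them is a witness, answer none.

none

n − 1 = 22380 = 2^2 · 5595, so s = 2 and d = 5595.
Base 13: x_0 = 13^5595 mod 22381 = 17460. x_0 is neither 1 nor 22380, so continue squaring. x_1 = 17460^2 mod 22381 = 22380. x_1 ≡ −1, so 13 is not a witness.
Base 17: x_0 = 17^5595 mod 22381 = 22380. x_0 = 22380 ≡ −1, so 17 is not a witness.
Base 12545: x_0 = 12545^5595 mod 22381 = 17460. x_0 is neither 1 nor 22380, so continue squaring. x_1 = 17460^2 mod 22381 = 22380. x_1 ≡ −1, so 12545 is not a witness.
Base 16187: x_0 = 16187^5595 mod 22381 = 4921. x_0 is neither 1 nor 22380, so continue squaring. x_1 = 4921^2 mod 22381 = 22380. x_1 ≡ −1, so 16187 is not a witness.
No listed base is a witness for 22381.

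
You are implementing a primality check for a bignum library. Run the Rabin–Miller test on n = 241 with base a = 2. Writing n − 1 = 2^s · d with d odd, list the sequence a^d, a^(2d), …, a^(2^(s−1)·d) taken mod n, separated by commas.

233, 64, 240, 1

n − 1 = 240 = 2^4 · 15, so s = 4 and d = 15.
x_0 = 2^15 mod 241 = 233.
x_1 = 233^2 mod 241 = 64.
x_2 = 64^2 mod 241 = 240.
x_3 = 240^2 mod 241 = 1.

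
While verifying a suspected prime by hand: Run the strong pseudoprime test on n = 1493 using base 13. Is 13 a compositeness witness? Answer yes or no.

no

n − 1 = 1492 = 2^2 · 373, so s = 2 and d = 373.
Repeated squaring mod 1493: 13^1 ≡ 13, 13^2 ≡ 169, 13^4 ≡ 194, 13^8 ≡ 311, 13^16 ≡ 1169, 13^32 ≡ 466, 13^64 ≡ 671, 13^128 ≡ 848, 13^256 ≡ 971.
373 = 256 + 64 + 32 + 16 + 4 + 1, so 13^373 ≡ 971·671·466·1169·194·13 ≡ 432 (mod 1493).
x_0 = 13^373 mod 1493 = 432.
x_0 is neither 1 nor 1492, so continue squaring.
x_1 = 432^2 mod 1493 = 1492.
x_1 ≡ −1, so 13 is not a witness.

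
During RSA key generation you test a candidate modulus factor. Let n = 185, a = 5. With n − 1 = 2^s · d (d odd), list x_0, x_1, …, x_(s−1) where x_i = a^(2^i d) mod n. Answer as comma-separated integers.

20, 30, 160

n − 1 = 184 = 2^3 · 23, so s = 3 and d = 23.
x_0 = 5^23 mod 185 = 20.
x_1 = 20^2 mod 185 = 30.
x_2 = 30^2 mod 185 = 160.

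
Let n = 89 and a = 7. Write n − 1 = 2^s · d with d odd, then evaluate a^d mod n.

37

n − 1 = 88 = 2^3 · 11, so s = 3 and d = 11.
7^11 mod 89 = 37.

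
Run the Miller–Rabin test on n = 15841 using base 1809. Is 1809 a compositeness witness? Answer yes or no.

no

n − 1 = 15840 = 2^5 · 495, so s = 5 and d = 495.
x_0 = 1809^495 mod 15841 = 15840.
x_0 = 15840 ≡ −1, so 1809 is not a witness.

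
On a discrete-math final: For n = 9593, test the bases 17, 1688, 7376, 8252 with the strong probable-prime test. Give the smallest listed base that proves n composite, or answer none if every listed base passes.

n − 1 = 9592 = 2^3 · 1199, so s = 3 and d = 1199.
Base 17: x_0 = 17^1199 mod 9593 = 4224. x_0 is neither 1 nor 9592, so continue squaring. x_1 = 4224^2 mod 9593 = 8789. x_2 = 8789^2 mod 9593 = 3685. Reached i = s−1 = 2 without hitting −1: 17 is a Miller–Rabin witness and 9593 is composite.
Base 1688: x_0 = 1688^1199 mod 9593 = 4841. x_0 is neither 1 nor 9592, so continue squaring. x_1 = 4841^2 mod 9593 = 9175. x_2 = 9175^2 mod 9593 = 2050. Reached i = s−1 = 2 without hitting −1: 1688 is a Miller–Rabin witness and 9593 is composite.
Base 7376: x_0 = 7376^1199 mod 9593 = 5234. x_0 is neither 1 nor 9592, so continue squaring. x_1 = 5234^2 mod 9593 = 6741. x_2 = 6741^2 mod 9593 = 8633. Reached i = s−1 = 2 without hitting −1: 7376 is a Miller–Rabin witness and 9593 is composite.
Base 8252: x_0 = 8252^1199 mod 9593 = 3642. x_0 is neither 1 nor 9592, so continue squaring. x_1 = 3642^2 mod 9593 = 6638. x_2 = 6638^2 mod 9593 = 2395. Reached i = s−1 = 2 without hitting −1: 8252 is a Miller–Rabin witness and 9593 is composite.
The smallest witness among the given bases is 17.

17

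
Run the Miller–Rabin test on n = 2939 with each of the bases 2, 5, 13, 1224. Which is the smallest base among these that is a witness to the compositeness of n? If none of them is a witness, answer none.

n − 1 = 2938 = 2^1 · 1469, so s = 1 and d = 1469.
Base 2: x_0 = 2^1469 mod 2939 = 2938. x_0 = 2938 ≡ −1, so 2 is not a witness.
Base 5: x_0 = 5^1469 mod 2939 = 1. x_0 = 1, so 5 is not a witness.
Base 13: x_0 = 13^1469 mod 2939 = 1. x_0 = 1, so 13 is not a witness.
Base 1224: x_0 = 1224^1469 mod 2939 = 2938. x_0 = 2938 ≡ −1, so 1224 is not a witness.
No listed base is a witness for 2939.

none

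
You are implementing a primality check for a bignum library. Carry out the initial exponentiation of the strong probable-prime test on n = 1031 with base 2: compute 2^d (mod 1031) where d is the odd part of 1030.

1

n − 1 = 1030 = 2^1 · 515, so s = 1 and d = 515.
2^515 mod 1031 = 1.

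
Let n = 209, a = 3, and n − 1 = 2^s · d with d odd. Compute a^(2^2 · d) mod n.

207

n − 1 = 208 = 2^4 · 13, so s = 4 and d = 13.
By repeated squaring, 3^13 ≡ 71 (mod 209).
x_0 = 71.
x_1 = 71^2 mod 209 = 25.
x_2 = 25^2 mod 209 = 207.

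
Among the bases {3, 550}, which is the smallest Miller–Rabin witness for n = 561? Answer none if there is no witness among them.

n − 1 = 560 = 2^4 · 35, so s = 4 and d = 35.
Base 3: x_0 = 3^35 mod 561 = 78. x_0 is neither 1 nor 560, so continue squaring. x_1 = 78^2 mod 561 = 474. x_2 = 474^2 mod 561 = 276. x_3 = 276^2 mod 561 = 441. Reached i = s−1 = 3 without hitting −1: 3 is a Miller–Rabin witness and 561 is composite.
Base 550: x_0 = 550^35 mod 561 = 352. x_0 is neither 1 nor 560, so continue squaring. x_1 = 352^2 mod 561 = 484. x_2 = 484^2 mod 561 = 319. x_3 = 319^2 mod 561 = 220. Reached i = s−1 = 3 without hitting −1: 550 is a Miller–Rabin witness and 561 is composite.
The smallest witness among the given bases is 3.

3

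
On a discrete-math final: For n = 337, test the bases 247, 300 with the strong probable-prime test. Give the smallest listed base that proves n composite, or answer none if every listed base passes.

none

n − 1 = 336 = 2^4 · 21, so s = 4 and d = 21.
Base 247: x_0 = 247^21 mod 337 = 40. x_0 is neither 1 nor 336, so continue squaring. x_1 = 40^2 mod 337 = 252. x_2 = 252^2 mod 337 = 148. x_3 = 148^2 mod 337 = 336. x_3 ≡ −1, so 247 is not a witness.
Base 300: x_0 = 300^21 mod 337 = 189. x_0 is neither 1 nor 336, so continue squaring. x_1 = 189^2 mod 337 = 336. x_1 ≡ −1, so 300 is not a witness.
No listed base is a witness for 337.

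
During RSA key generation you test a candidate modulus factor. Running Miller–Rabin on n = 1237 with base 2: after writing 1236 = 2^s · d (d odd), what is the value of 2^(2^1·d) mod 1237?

1236

n − 1 = 1236 = 2^2 · 309, so s = 2 and d = 309.
x_0 = 2^309 mod 1237 = 691.
x_1 = 691^2 mod 1237 = 1236.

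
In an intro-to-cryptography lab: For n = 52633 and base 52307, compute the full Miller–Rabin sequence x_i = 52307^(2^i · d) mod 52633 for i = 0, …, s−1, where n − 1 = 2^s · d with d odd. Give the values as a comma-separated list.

36770, 49029, 41098

n − 1 = 52632 = 2^3 · 6579, so s = 3 and d = 6579.
x_0 = 52307^6579 mod 52633 = 36770.
x_1 = 36770^2 mod 52633 = 49029.
x_2 = 49029^2 mod 52633 = 41098.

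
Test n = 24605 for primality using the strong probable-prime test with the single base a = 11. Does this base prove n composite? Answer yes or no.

yes

n − 1 = 24604 = 2^2 · 6151, so s = 2 and d = 6151.
x_0 = 11^6151 mod 24605 = 11.
x_0 is neither 1 nor 24604, so continue squaring.
x_1 = 11^2 mod 24605 = 121.
Reached i = s−1 = 1 without hitting −1: 11 is a Miller–Rabin witness and 24605 is composite.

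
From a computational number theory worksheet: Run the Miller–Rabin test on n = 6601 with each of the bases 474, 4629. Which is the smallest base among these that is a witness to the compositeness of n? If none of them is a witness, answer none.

none

n − 1 = 6600 = 2^3 · 825, so s = 3 and d = 825.
Base 474: x_0 = 474^825 mod 6601 = 6600. x_0 = 6600 ≡ −1, so 474 is not a witness.
Base 4629: x_0 = 4629^825 mod 6601 = 1. x_0 = 1, so 4629 is not a witness.
No listed base is a witness for 6601.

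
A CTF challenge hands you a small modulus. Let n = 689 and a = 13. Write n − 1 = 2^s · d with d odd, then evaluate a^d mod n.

312

n − 1 = 688 = 2^4 · 43, so s = 4 and d = 43.
Repeated squaring mod 689: 13^1 ≡ 13, 13^2 ≡ 169, 13^4 ≡ 312, 13^8 ≡ 195, 13^16 ≡ 130, 13^32 ≡ 364.
43 = 32 + 8 + 2 + 1, so 13^43 ≡ 364·195·169·13 ≡ 312 (mod 689).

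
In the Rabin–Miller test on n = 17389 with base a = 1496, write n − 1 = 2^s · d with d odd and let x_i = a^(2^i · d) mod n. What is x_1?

17388

n − 1 = 17388 = 2^2 · 4347, so s = 2 and d = 4347.
Repeated squaring mod 17389: 1496^1 ≡ 1496, 1496^2 ≡ 12224, 1496^4 ≡ 2499, 1496^8 ≡ 2350, 1496^16 ≡ 10187, 1496^32 ≡ 14806, 1496^64 ≡ 11902, 1496^128 ≡ 6810, 1496^256 ≡ 17026, 1496^512 ≡ 10046, 1496^1024 ≡ 13749, 1496^2048 ≡ 16571, 1496^4096 ≡ 8342.
4347 = 4096 + 128 + 64 + 32 + 16 + 8 + 2 + 1, so 1496^4347 ≡ 8342·6810·11902·14806·10187·2350·12224·1496 ≡ 417 (mod 17389).
x_0 = 417.
x_1 = 417^2 mod 17389 = 17388.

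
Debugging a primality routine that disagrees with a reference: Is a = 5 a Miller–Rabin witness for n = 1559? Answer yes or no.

n − 1 = 1558 = 2^1 · 779, so s = 1 and d = 779.
Repeated squaring mod 1559: 5^1 ≡ 5, 5^2 ≡ 25, 5^4 ≡ 625, 5^8 ≡ 875, 5^16 ≡ 156, 5^32 ≡ 951, 5^64 ≡ 181, 5^128 ≡ 22, 5^256 ≡ 484, 5^512 ≡ 406.
779 = 512 + 256 + 8 + 2 + 1, so 5^779 ≡ 406·484·875·25·5 ≡ 1 (mod 1559).
x_0 = 5^779 mod 1559 = 1.
x_0 = 1, so 5 is not a witness.

no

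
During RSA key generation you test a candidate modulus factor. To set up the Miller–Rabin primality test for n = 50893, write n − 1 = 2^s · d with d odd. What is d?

12723

Halving: 50892 → 25446 → 12723; 12723 is odd.
So 50892 = 2^2 · 12723.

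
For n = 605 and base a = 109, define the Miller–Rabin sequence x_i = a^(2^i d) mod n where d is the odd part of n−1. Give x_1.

n − 1 = 604 = 2^2 · 151, so s = 2 and d = 151.
Repeated squaring mod 605: 109^1 ≡ 109, 109^2 ≡ 386, 109^4 ≡ 166, 109^8 ≡ 331, 109^16 ≡ 56, 109^32 ≡ 111, 109^64 ≡ 221, 109^128 ≡ 441.
151 = 128 + 16 + 4 + 2 + 1, so 109^151 ≡ 441·56·166·386·109 ≡ 274 (mod 605).
x_0 = 274.
x_1 = 274^2 mod 605 = 56.

56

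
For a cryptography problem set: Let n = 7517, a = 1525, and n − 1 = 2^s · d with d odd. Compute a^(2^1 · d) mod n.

1

n − 1 = 7516 = 2^2 · 1879, so s = 2 and d = 1879.
x_0 = 1525^1879 mod 7517 = 1.
x_1 = 1^2 mod 7517 = 1.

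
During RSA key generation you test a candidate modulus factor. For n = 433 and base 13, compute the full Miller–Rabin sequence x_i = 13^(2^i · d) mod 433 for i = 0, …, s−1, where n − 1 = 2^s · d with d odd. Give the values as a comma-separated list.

354, 179, 432, 1

n − 1 = 432 = 2^4 · 27, so s = 4 and d = 27.
x_0 = 13^27 mod 433 = 354.
x_1 = 354^2 mod 433 = 179.
x_2 = 179^2 mod 433 = 432.
x_3 = 432^2 mod 433 = 1.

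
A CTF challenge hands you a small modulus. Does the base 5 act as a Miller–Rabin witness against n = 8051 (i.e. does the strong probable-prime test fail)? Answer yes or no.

yes

n − 1 = 8050 = 2^1 · 4025, so s = 1 and d = 4025.
x_0 = 5^4025 mod 8051 = 2927.
x_0 ∉ {1, 8050} and s = 1, so 5 is a Miller–Rabin witness and 8051 is composite.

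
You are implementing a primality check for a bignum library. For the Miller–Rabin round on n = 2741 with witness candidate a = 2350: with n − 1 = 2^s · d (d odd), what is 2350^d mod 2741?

2740

n − 1 = 2740 = 2^2 · 685, so s = 2 and d = 685.
2350^685 mod 2741 = 2740.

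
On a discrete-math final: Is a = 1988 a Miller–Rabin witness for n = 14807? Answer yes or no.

n − 1 = 14806 = 2^1 · 7403, so s = 1 and d = 7403.
By repeated squaring, 1988^7403 ≡ 14806 (mod 14807).
x_0 = 1988^7403 mod 14807 = 14806.
x_0 = 14806 ≡ −1, so 1988 is not a witness.

no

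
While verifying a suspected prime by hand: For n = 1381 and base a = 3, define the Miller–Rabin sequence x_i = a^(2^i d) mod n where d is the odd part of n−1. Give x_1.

1

n − 1 = 1380 = 2^2 · 345, so s = 2 and d = 345.
Repeated squaring mod 1381: 3^1 ≡ 3, 3^2 ≡ 9, 3^4 ≡ 81, 3^8 ≡ 1037, 3^16 ≡ 951, 3^32 ≡ 1227, 3^64 ≡ 239, 3^128 ≡ 500, 3^256 ≡ 39.
345 = 256 + 64 + 16 + 8 + 1, so 3^345 ≡ 39·239·951·1037·3 ≡ 1 (mod 1381).
x_0 = 1.
x_1 = 1^2 mod 1381 = 1.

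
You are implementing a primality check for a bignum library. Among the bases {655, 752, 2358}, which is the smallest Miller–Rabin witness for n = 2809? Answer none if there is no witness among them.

n − 1 = 2808 = 2^3 · 351, so s = 3 and d = 351.
Base 655: x_0 = 655^351 mod 2809 = 500. x_0 is neither 1 nor 2808, so continue squaring. x_1 = 500^2 mod 2809 = 2808. x_1 ≡ −1, so 655 is not a witness.
Base 752: x_0 = 752^351 mod 2809 = 1. x_0 = 1, so 752 is not a witness.
Base 2358: x_0 = 2358^351 mod 2809 = 500. x_0 is neither 1 nor 2808, so continue squaring. x_1 = 500^2 mod 2809 = 2808. x_1 ≡ −1, so 2358 is not a witness.
No listed base is a witness for 2809.

none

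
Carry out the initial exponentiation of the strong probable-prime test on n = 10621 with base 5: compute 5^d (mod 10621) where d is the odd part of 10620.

n − 1 = 10620 = 2^2 · 2655, so s = 2 and d = 2655.
Repeated squaring mod 10621: 5^1 ≡ 5, 5^2 ≡ 25, 5^4 ≡ 625, 5^8 ≡ 8269, 5^16 ≡ 8984, 5^32 ≡ 3277, 5^64 ≡ 898, 5^128 ≡ 9829, 5^256 ≡ 625, 5^512 ≡ 8269, 5^1024 ≡ 8984, 5^2048 ≡ 3277.
2655 = 2048 + 512 + 64 + 16 + 8 + 4 + 2 + 1, so 5^2655 ≡ 3277·8269·898·8984·8269·625·25·5 ≡ 2946 (mod 10621).

2946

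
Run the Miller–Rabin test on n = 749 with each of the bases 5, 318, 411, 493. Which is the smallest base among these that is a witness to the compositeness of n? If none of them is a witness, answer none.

5

n − 1 = 748 = 2^2 · 187, so s = 2 and d = 187.
Base 5: x_0 = 5^187 mod 749 = 628. x_0 is neither 1 nor 748, so continue squaring. x_1 = 628^2 mod 749 = 410. Reached i = s−1 = 1 without hitting −1: 5 is a Miller–Rabin witness and 749 is composite.
Base 318: x_0 = 318^187 mod 749 = 696. x_0 is neither 1 nor 748, so continue squaring. x_1 = 696^2 mod 749 = 562. Reached i = s−1 = 1 without hitting −1: 318 is a Miller–Rabin witness and 749 is composite.
Base 411: x_0 = 411^187 mod 749 = 110. x_0 is neither 1 nor 748, so continue squaring. x_1 = 110^2 mod 749 = 116. Reached i = s−1 = 1 without hitting −1: 411 is a Miller–Rabin witness and 749 is composite.
Base 493: x_0 = 493^187 mod 749 = 612. x_0 is neither 1 nor 748, so continue squaring. x_1 = 612^2 mod 749 = 44. Reached i = s−1 = 1 without hitting −1: 493 is a Miller–Rabin witness and 749 is composite.
The smallest witness among the given bases is 5.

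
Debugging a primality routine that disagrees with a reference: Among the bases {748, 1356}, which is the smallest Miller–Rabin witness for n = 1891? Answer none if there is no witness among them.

none

n − 1 = 1890 = 2^1 · 945, so s = 1 and d = 945.
Base 748: x_0 = 748^945 mod 1891 = 1. x_0 = 1, so 748 is not a witness.
Base 1356: x_0 = 1356^945 mod 1891 = 1890. x_0 = 1890 ≡ −1, so 1356 is not a witness.
No listed base is a witness for 1891.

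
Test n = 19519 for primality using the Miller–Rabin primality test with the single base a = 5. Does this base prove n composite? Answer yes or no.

n − 1 = 19518 = 2^1 · 9759, so s = 1 and d = 9759.
x_0 = 5^9759 mod 19519 = 8037.
x_0 ∉ {1, 19518} and s = 1, so 5 is a Miller–Rabin witness and 19519 is composite.

yes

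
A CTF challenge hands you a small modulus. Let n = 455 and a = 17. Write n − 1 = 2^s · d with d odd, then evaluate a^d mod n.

348

n − 1 = 454 = 2^1 · 227, so s = 1 and d = 227.
17^227 mod 455 = 348.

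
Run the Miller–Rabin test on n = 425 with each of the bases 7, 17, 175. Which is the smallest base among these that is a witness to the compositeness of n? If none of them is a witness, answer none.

n − 1 = 424 = 2^3 · 53, so s = 3 and d = 53.
Base 7: x_0 = 7^53 mod 425 = 232. x_0 is neither 1 nor 424, so continue squaring. x_1 = 232^2 mod 425 = 274. x_2 = 274^2 mod 425 = 276. Reached i = s−1 = 2 without hitting −1: 7 is a Miller–Rabin witness and 425 is composite.
Base 17: x_0 = 17^53 mod 425 = 187. x_0 is neither 1 nor 424, so continue squaring. x_1 = 187^2 mod 425 = 119. x_2 = 119^2 mod 425 = 136. Reached i = s−1 = 2 without hitting −1: 17 is a Miller–Rabin witness and 425 is composite.
Base 175: x_0 = 175^53 mod 425 = 150. x_0 is neither 1 nor 424, so continue squaring. x_1 = 150^2 mod 425 = 400. x_2 = 400^2 mod 425 = 200. Reached i = s−1 = 2 without hitting −1: 175 is a Miller–Rabin witness and 425 is composite.
The smallest witness among the given bases is 7.

7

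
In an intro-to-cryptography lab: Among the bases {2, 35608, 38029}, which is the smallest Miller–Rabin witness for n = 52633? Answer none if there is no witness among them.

none

n − 1 = 52632 = 2^3 · 6579, so s = 3 and d = 6579.
Base 2: x_0 = 2^6579 mod 52633 = 1. x_0 = 1, so 2 is not a witness.
Base 35608: x_0 = 35608^6579 mod 52633 = 52632. x_0 = 52632 ≡ −1, so 35608 is not a witness.
Base 38029: x_0 = 38029^6579 mod 52633 = 52632. x_0 = 52632 ≡ −1, so 38029 is not a witness.
No listed base is a witness for 52633.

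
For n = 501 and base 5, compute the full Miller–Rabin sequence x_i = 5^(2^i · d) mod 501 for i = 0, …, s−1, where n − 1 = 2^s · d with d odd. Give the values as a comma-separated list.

284, 496

n − 1 = 500 = 2^2 · 125, so s = 2 and d = 125.
x_0 = 5^125 mod 501 = 284.
x_1 = 284^2 mod 501 = 496.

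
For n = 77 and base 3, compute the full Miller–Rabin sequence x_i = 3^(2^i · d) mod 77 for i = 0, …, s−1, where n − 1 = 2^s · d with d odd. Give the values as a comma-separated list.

59, 16

n − 1 = 76 = 2^2 · 19, so s = 2 and d = 19.
x_0 = 3^19 mod 77 = 59.
x_1 = 59^2 mod 77 = 16.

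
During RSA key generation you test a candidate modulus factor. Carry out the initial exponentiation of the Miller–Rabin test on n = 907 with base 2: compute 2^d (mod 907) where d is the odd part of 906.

n − 1 = 906 = 2^1 · 453, so s = 1 and d = 453.
Repeated squaring mod 907: 2^1 ≡ 2, 2^2 ≡ 4, 2^4 ≡ 16, 2^8 ≡ 256, 2^16 ≡ 232, 2^32 ≡ 311, 2^64 ≡ 579, 2^128 ≡ 558, 2^256 ≡ 263.
453 = 256 + 128 + 64 + 4 + 1, so 2^453 ≡ 263·558·579·16·2 ≡ 906 (mod 907).

906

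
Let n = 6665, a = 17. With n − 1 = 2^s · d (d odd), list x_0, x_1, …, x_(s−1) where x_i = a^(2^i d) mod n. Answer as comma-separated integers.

5252, 3734, 6241

n − 1 = 6664 = 2^3 · 833, so s = 3 and d = 833.
x_0 = 17^833 mod 6665 = 5252.
x_1 = 5252^2 mod 6665 = 3734.
x_2 = 3734^2 mod 6665 = 6241.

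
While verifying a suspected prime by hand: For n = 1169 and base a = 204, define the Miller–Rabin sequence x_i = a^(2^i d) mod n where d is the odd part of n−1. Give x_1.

n − 1 = 1168 = 2^4 · 73, so s = 4 and d = 73.
Repeated squaring mod 1169: 204^1 ≡ 204, 204^2 ≡ 701, 204^4 ≡ 421, 204^8 ≡ 722, 204^16 ≡ 1079, 204^32 ≡ 1086, 204^64 ≡ 1044.
73 = 64 + 8 + 1, so 204^73 ≡ 1044·722·204 ≡ 750 (mod 1169).
x_0 = 750.
x_1 = 750^2 mod 1169 = 211.

211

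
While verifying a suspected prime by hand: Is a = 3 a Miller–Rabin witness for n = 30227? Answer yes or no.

n − 1 = 30226 = 2^1 · 15113, so s = 1 and d = 15113.
Repeated squaring mod 30227: 3^1 ≡ 3, 3^2 ≡ 9, 3^4 ≡ 81, 3^8 ≡ 6561, 3^16 ≡ 3473, 3^32 ≡ 1156, 3^64 ≡ 6348, 3^128 ≡ 4513, 3^256 ≡ 24398, 3^512 ≡ 2093, 3^1024 ≡ 27961, 3^2048 ≡ 26393, 3^4096 ≡ 9234, 3^8192 ≡ 26616.
15113 = 8192 + 4096 + 2048 + 512 + 256 + 8 + 1, so 3^15113 ≡ 26616·9234·26393·2093·24398·6561·3 ≡ 350 (mod 30227).
x_0 = 3^15113 mod 30227 = 350.
x_0 ∉ {1, 30226} and s = 1, so 3 is a Miller–Rabin witness and 30227 is composite.

yes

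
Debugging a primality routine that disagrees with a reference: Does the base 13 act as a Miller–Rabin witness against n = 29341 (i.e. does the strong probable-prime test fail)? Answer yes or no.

n − 1 = 29340 = 2^2 · 7335, so s = 2 and d = 7335.
x_0 = 13^7335 mod 29341 = 8541.
x_0 is neither 1 nor 29340, so continue squaring.
x_1 = 8541^2 mod 29341 = 6955.
Reached i = s−1 = 1 without hitting −1: 13 is a Miller–Rabin witness and 29341 is composite.

yes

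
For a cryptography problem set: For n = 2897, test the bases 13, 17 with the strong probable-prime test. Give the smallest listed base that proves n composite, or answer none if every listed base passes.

n − 1 = 2896 = 2^4 · 181, so s = 4 and d = 181.
Base 13: x_0 = 13^181 mod 2897 = 861. x_0 is neither 1 nor 2896, so continue squaring. x_1 = 861^2 mod 2897 = 2586. x_2 = 2586^2 mod 2897 = 1120. x_3 = 1120^2 mod 2897 = 2896. x_3 ≡ −1, so 13 is not a witness.
Base 17: x_0 = 17^181 mod 2897 = 1247. x_0 is neither 1 nor 2896, so continue squaring. x_1 = 1247^2 mod 2897 = 2217. x_2 = 2217^2 mod 2897 = 1777. x_3 = 1777^2 mod 2897 = 2896. x_3 ≡ −1, so 17 is not a witness.
No listed base is a witness for 2897.

none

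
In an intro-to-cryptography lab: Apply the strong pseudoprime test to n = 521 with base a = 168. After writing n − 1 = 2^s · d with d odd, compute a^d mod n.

n − 1 = 520 = 2^3 · 65, so s = 3 and d = 65.
168^65 mod 521 = 286.

286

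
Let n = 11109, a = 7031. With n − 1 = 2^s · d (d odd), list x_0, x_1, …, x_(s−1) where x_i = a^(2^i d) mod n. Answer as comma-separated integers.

n − 1 = 11108 = 2^2 · 2777, so s = 2 and d = 2777.
x_0 = 7031^2777 mod 11109 = 6998.
x_1 = 6998^2 mod 11109 = 3532.

6998, 3532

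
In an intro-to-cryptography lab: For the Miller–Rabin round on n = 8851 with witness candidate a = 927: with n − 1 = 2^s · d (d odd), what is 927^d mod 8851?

n − 1 = 8850 = 2^1 · 4425, so s = 1 and d = 4425.
927^4425 mod 8851 = 5083.

5083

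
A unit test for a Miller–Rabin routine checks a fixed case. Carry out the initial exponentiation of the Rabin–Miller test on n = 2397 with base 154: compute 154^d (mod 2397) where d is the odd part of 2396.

154

n − 1 = 2396 = 2^2 · 599, so s = 2 and d = 599.
154^599 mod 2397 = 154.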